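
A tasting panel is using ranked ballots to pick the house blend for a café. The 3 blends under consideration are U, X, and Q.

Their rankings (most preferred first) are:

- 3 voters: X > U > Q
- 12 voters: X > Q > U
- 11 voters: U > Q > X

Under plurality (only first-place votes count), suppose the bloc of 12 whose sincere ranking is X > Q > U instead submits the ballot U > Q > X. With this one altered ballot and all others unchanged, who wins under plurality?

U

First-place totals with the altered ballot: U 23, X 3, Q 0.
The switch changes the winner from X to U.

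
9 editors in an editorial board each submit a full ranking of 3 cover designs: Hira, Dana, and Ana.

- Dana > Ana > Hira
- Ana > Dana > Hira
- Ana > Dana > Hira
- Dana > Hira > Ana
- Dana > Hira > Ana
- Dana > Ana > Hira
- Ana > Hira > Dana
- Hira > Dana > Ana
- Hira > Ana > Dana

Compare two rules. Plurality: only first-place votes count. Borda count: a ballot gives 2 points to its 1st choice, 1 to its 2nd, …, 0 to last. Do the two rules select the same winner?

Plurality first-place counts: Hira 2, Dana 4, Ana 3 → Dana.
Borda totals: Hira 7, Dana 11, Ana 9 → Dana.
The two rules agree on Dana.

Yes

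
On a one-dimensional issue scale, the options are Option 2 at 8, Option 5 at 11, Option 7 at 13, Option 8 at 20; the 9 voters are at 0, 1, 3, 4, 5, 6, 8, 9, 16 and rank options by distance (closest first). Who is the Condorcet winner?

Option 2

With single-peaked preferences on a line, the Condorcet winner is the candidate closest to the median voter.
The median voter (position 5) is closest to Option 2 at 8.
Check: Option 2 vs Option 5 — voters closer to Option 2: 8 of 9.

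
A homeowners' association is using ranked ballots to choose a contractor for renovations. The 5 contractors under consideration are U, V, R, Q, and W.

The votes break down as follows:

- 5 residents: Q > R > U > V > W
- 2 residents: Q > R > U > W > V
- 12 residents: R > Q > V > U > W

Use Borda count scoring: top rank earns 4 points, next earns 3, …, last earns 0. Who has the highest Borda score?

R

Borda scores:
  U: 5·2 + 2·2 + 12·1 = 26
  V: 5·1 + 2·0 + 12·2 = 29
  R: 5·3 + 2·3 + 12·4 = 69
  Q: 5·4 + 2·4 + 12·3 = 64
  W: 5·0 + 2·1 + 12·0 = 2
R has the highest total.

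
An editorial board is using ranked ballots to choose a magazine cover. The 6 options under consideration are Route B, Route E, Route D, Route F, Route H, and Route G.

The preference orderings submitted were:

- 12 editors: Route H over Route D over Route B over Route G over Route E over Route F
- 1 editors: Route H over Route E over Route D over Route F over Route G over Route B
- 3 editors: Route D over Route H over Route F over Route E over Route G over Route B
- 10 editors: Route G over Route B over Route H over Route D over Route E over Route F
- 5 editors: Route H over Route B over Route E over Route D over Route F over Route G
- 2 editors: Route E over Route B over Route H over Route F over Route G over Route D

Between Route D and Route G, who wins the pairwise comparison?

Ballots ranking Route D above Route G: 12+1+3+5 = 21.
Ballots ranking Route G above Route D: 10+2 = 12.
Route D wins the head-to-head, 21–12.

Route D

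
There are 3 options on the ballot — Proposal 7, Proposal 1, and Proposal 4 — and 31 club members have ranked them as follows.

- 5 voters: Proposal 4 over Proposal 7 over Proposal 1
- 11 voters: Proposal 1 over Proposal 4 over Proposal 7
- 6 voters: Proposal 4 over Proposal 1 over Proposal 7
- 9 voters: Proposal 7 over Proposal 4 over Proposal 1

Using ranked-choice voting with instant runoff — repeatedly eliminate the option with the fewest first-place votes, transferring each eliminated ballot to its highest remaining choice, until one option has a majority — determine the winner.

Proposal 4

Round 1: Proposal 1 11, Proposal 4 11, Proposal 7 9. Proposal 7 has the fewest and is eliminated.
Round 2: Proposal 4 20, Proposal 1 11. Proposal 4 has a majority.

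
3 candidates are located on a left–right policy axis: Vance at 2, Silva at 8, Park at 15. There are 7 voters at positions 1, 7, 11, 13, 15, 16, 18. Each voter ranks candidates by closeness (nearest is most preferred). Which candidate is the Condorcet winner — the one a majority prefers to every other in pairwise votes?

Park

With single-peaked preferences on a line, the Condorcet winner is the candidate closest to the median voter.
The median voter (position 13) is closest to Park at 15.
Check: Park vs Vance — voters closer to Park: 5 of 7.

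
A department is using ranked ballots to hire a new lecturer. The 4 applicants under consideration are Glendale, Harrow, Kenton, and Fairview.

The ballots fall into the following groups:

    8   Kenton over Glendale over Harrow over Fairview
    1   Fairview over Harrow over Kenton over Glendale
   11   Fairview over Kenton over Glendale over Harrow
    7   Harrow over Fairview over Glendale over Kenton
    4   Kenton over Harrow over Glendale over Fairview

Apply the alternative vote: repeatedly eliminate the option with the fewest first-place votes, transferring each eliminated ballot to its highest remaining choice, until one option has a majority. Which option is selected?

Round 1: Kenton 12, Fairview 12, Harrow 7, Glendale 0. Glendale has the fewest and is eliminated.
Round 2: Kenton 12, Fairview 12, Harrow 7. Harrow has the fewest and is eliminated.
Round 3: Fairview 19, Kenton 12. Fairview has a majority.

Fairview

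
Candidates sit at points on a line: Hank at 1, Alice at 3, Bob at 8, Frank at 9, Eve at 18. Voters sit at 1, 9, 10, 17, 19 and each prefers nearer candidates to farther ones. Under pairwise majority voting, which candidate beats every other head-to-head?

Frank

With single-peaked preferences on a line, the Condorcet winner is the candidate closest to the median voter.
The median voter (position 10) is closest to Frank at 9.
Check: Frank vs Alice — voters closer to Frank: 4 of 5.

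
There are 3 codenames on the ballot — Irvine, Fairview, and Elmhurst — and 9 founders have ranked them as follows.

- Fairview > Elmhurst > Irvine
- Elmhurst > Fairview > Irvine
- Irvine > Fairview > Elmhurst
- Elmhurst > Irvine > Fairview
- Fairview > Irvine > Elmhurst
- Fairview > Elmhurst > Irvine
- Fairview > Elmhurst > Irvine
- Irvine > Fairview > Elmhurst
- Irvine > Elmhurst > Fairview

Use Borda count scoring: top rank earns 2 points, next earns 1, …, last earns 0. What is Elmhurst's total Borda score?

8

Borda scores:
  Irvine: 0 + 0 + 2 + 1 + 1 + 0 + 0 + 2 + 2 = 8
  Fairview: 2 + 1 + 1 + 0 + 2 + 2 + 2 + 1 + 0 = 11
  Elmhurst: 1 + 2 + 0 + 2 + 0 + 1 + 1 + 0 + 1 = 8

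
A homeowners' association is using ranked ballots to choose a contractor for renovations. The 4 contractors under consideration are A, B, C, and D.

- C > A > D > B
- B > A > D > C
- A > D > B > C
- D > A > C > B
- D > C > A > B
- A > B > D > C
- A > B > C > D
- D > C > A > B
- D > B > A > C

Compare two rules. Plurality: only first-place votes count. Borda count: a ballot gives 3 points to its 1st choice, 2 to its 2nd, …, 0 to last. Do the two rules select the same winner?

No

Plurality first-place counts: A 3, B 1, C 1, D 4 → D.
Borda totals: A 18, B 10, C 9, D 17 → A.
The two rules disagree: plurality picks D, Borda picks A.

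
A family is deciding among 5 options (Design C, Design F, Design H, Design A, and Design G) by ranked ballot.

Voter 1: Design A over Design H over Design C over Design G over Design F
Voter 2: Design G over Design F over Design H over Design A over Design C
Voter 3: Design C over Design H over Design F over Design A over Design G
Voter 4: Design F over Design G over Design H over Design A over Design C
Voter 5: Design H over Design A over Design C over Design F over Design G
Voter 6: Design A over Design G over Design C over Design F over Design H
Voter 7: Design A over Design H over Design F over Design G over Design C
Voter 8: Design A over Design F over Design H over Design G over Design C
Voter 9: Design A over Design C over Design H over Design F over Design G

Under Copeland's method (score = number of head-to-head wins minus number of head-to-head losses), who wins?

Pairwise results:
  Design C vs Design F: Design C wins 5–4.
  Design C vs Design H: Design H wins 6–3.
  Design C vs Design A: Design A wins 8–1.
  Design C vs Design G: Design G wins 5–4.
  Design F vs Design H: Design H wins 5–4.
  Design F vs Design A: Design A wins 6–3.
  Design F vs Design G: Design F wins 6–3.
  Design H vs Design A: Design A wins 5–4.
  Design H vs Design G: Design H wins 6–3.
  Design A vs Design G: Design A wins 7–2.
Copeland scores (wins − losses):
  Design C: 1 − 3 = -2
  Design F: 1 − 3 = -2
  Design H: 3 − 1 = 2
  Design A: 4 − 0 = 4
  Design G: 1 − 3 = -2
Design A has the best Copeland score.

Design A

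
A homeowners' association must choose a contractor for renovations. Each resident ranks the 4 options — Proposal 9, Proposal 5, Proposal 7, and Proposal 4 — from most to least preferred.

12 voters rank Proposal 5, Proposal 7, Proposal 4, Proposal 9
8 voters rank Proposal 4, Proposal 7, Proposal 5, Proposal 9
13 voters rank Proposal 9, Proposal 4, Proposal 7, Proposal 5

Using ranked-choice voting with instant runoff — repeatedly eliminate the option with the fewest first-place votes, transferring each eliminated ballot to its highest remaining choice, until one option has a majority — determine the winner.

Round 1: Proposal 9 13, Proposal 5 12, Proposal 4 8, Proposal 7 0. Proposal 7 has the fewest and is eliminated.
Round 2: Proposal 9 13, Proposal 5 12, Proposal 4 8. Proposal 4 has the fewest and is eliminated.
Round 3: Proposal 5 20, Proposal 9 13. Proposal 5 has a majority.

Proposal 5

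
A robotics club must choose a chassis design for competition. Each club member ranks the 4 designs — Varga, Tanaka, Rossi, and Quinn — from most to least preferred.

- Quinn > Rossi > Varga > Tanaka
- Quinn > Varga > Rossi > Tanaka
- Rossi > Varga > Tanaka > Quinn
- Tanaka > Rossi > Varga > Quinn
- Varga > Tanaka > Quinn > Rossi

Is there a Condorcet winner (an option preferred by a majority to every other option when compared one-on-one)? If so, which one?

Head-to-head results (5 voters total):
Varga vs Tanaka: Varga wins 4–1.
Varga vs Rossi: Rossi wins 3–2.
Varga vs Quinn: Varga wins 3–2.
Tanaka vs Rossi: Rossi wins 3–2.
Tanaka vs Quinn: Tanaka wins 3–2.
Rossi vs Quinn: Quinn wins 3–2.
No candidate beats all others: Varga beats Quinn beats Rossi beats Varga, a majority cycle.

None — there is no Condorcet winner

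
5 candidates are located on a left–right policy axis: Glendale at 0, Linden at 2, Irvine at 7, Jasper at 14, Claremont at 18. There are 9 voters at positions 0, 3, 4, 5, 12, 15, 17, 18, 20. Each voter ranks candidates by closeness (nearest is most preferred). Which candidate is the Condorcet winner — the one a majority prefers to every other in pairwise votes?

Jasper

With single-peaked preferences on a line, the Condorcet winner is the candidate closest to the median voter.
The median voter (position 12) is closest to Jasper at 14.
Check: Jasper vs Linden — voters closer to Jasper: 5 of 9.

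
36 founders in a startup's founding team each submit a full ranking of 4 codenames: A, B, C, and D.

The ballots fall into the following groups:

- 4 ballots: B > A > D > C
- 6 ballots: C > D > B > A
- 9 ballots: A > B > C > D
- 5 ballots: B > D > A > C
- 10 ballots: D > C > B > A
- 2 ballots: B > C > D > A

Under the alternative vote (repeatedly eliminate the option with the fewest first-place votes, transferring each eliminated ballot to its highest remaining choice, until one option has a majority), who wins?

Round 1: B 11, D 10, A 9, C 6. C has the fewest and is eliminated.
Round 2: D 16, B 11, A 9. A has the fewest and is eliminated.
Round 3: B 20, D 16. B has a majority.

B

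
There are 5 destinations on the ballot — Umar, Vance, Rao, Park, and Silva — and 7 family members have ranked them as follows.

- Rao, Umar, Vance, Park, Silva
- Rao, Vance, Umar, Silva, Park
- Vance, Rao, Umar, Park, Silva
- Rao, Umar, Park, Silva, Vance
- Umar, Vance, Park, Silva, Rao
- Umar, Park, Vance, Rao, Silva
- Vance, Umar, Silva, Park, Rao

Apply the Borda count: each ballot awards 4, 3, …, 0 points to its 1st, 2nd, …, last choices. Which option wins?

Borda scores:
  Umar: 3 + 2 + 2 + 3 + 4 + 4 + 3 = 21
  Vance: 2 + 3 + 4 + 0 + 3 + 2 + 4 = 18
  Rao: 4 + 4 + 3 + 4 + 0 + 1 + 0 = 16
  Park: 1 + 0 + 1 + 2 + 2 + 3 + 1 = 10
  Silva: 0 + 1 + 0 + 1 + 1 + 0 + 2 = 5
Umar has the highest total.

Umar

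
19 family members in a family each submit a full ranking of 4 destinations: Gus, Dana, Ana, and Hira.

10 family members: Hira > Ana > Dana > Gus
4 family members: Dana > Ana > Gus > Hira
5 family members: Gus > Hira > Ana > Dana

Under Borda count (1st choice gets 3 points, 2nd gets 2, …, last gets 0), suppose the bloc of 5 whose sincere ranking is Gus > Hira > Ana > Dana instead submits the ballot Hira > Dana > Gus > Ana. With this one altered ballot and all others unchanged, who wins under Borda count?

Hira

Borda totals with the altered ballot: Gus 9, Dana 32, Ana 28, Hira 45.
The winner is unchanged: still Hira.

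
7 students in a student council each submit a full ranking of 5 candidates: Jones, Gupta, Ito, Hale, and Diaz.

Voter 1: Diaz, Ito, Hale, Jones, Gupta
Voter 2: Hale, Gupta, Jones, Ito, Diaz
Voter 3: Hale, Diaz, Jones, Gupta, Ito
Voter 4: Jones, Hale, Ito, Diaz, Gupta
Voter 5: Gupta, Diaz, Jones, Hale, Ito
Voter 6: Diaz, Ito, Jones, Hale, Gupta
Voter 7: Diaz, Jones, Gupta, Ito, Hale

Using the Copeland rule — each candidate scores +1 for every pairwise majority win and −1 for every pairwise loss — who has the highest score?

Pairwise results:
  Jones vs Gupta: Jones wins 5–2.
  Jones vs Ito: Jones wins 5–2.
  Jones vs Hale: Jones wins 4–3.
  Jones vs Diaz: Diaz wins 5–2.
  Gupta vs Ito: Gupta wins 4–3.
  Gupta vs Hale: Hale wins 5–2.
  Gupta vs Diaz: Diaz wins 5–2.
  Ito vs Hale: Hale wins 4–3.
  Ito vs Diaz: Diaz wins 5–2.
  Hale vs Diaz: Diaz wins 4–3.
Copeland scores (wins − losses):
  Jones: 3 − 1 = 2
  Gupta: 1 − 3 = -2
  Ito: 0 − 4 = -4
  Hale: 2 − 2 = 0
  Diaz: 4 − 0 = 4
Diaz has the best Copeland score.

Diaz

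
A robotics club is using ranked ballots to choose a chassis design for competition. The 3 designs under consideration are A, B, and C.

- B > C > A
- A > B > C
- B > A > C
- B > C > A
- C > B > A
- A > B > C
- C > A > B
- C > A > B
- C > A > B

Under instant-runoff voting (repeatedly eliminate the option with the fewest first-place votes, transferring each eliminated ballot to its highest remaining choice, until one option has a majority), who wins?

B

Round 1: C 4, B 3, A 2. A has the fewest and is eliminated.
Round 2: B 5, C 4. B has a majority.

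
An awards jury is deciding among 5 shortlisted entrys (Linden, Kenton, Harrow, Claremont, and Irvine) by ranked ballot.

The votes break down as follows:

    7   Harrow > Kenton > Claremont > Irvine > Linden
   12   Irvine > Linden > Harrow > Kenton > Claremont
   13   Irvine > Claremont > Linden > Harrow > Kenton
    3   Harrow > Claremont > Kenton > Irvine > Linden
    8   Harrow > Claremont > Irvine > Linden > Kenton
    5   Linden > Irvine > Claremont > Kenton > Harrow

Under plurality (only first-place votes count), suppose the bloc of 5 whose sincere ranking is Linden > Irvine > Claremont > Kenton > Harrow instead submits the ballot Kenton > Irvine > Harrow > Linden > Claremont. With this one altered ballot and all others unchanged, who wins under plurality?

First-place totals with the altered ballot: Linden 0, Kenton 5, Harrow 18, Claremont 0, Irvine 25.
The winner is unchanged: still Irvine.

Irvine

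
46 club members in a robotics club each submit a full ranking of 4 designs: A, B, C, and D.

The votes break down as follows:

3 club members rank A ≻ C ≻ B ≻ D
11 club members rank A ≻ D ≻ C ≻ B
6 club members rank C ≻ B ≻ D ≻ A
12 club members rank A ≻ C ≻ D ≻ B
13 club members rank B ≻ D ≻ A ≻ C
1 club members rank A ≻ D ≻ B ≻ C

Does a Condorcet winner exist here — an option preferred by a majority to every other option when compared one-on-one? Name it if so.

Head-to-head results (46 voters total):
A vs B: A wins 27–19.
A vs C: A wins 40–6.
A vs D: A wins 27–19.
B vs C: C wins 32–14.
B vs D: D wins 24–22.
C vs D: D wins 25–21.
A beats each rival — B (27–19), C (40–6), D (27–19) — so A is the Condorcet winner.

A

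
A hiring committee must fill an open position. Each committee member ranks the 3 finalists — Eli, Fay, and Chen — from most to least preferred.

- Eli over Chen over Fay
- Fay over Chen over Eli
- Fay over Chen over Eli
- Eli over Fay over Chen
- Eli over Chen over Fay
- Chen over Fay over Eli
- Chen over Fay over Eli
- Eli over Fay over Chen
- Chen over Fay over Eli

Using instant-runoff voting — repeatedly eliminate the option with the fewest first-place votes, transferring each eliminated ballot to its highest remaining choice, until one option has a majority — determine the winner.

Chen

Round 1: Eli 4, Chen 3, Fay 2. Fay has the fewest and is eliminated.
Round 2: Chen 5, Eli 4. Chen has a majority.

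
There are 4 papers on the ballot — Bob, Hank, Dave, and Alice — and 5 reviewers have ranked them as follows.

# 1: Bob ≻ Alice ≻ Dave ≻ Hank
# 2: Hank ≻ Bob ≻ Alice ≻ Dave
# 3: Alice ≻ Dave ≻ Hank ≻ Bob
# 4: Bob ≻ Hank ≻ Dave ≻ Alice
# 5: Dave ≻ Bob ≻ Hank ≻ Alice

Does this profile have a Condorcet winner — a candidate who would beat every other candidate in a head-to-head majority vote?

Yes

Head-to-head results (5 voters total):
Bob vs Hank: Bob wins 3–2.
Bob vs Dave: Bob wins 3–2.
Bob vs Alice: Bob wins 4–1.
Hank vs Dave: Dave wins 3–2.
Hank vs Alice: Hank wins 3–2.
Dave vs Alice: Alice wins 3–2.
Bob beats each rival — Hank (3–2), Dave (3–2), Alice (4–1) — so Bob is the Condorcet winner.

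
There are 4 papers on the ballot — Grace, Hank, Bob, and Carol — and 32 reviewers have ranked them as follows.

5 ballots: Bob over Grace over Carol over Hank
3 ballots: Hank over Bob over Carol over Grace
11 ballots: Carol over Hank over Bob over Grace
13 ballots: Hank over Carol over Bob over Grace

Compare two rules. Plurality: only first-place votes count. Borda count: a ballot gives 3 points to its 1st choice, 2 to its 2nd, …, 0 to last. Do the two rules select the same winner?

Plurality first-place counts: Grace 0, Hank 16, Bob 5, Carol 11 → Hank.
Borda totals: Grace 10, Hank 70, Bob 45, Carol 67 → Hank.
The two rules agree on Hank.

Yes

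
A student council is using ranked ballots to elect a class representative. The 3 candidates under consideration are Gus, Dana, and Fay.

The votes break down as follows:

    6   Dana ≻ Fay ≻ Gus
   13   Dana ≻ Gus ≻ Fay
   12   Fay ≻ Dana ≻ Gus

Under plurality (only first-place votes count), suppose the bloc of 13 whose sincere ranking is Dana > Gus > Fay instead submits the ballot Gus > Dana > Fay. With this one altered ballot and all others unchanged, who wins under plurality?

First-place totals with the altered ballot: Gus 13, Dana 6, Fay 12.
The switch changes the winner from Dana to Gus.

Gus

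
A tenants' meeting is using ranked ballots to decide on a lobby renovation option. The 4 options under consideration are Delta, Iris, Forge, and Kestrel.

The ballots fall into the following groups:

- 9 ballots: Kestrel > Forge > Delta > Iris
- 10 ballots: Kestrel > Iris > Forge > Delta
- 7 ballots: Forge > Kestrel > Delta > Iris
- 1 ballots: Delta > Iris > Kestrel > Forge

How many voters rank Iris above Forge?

11

Ballots ranking Iris above Forge: 10+1 = 11.
Ballots ranking Forge above Iris: 9+7 = 16.
So 11 of 27 voters prefer Iris to Forge.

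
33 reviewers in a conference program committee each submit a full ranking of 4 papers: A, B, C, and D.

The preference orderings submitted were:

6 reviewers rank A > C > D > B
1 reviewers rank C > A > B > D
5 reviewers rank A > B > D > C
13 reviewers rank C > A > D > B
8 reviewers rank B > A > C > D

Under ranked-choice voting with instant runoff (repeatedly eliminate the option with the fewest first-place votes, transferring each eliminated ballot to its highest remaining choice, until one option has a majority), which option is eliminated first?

D

Round 1: C 14, A 11, B 8, D 0. D has the fewest and is eliminated.
Round 2: C 14, A 11, B 8. B has the fewest and is eliminated.
Round 3: A 19, C 14. A has a majority.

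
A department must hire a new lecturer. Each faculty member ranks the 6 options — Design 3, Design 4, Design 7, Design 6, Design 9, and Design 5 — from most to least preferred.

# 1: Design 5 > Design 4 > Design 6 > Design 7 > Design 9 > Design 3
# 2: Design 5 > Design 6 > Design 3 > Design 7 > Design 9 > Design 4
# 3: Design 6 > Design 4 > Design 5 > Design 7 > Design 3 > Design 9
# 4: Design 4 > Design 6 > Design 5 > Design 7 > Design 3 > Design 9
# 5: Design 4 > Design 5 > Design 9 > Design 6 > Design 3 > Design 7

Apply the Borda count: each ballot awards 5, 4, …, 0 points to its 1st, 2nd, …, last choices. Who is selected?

Design 5

Borda scores:
  Design 3: 0 + 3 + 1 + 1 + 1 = 6
  Design 4: 4 + 0 + 4 + 5 + 5 = 18
  Design 7: 2 + 2 + 2 + 2 + 0 = 8
  Design 6: 3 + 4 + 5 + 4 + 2 = 18
  Design 9: 1 + 1 + 0 + 0 + 3 = 5
  Design 5: 5 + 5 + 3 + 3 + 4 = 20
Design 5 has the highest total.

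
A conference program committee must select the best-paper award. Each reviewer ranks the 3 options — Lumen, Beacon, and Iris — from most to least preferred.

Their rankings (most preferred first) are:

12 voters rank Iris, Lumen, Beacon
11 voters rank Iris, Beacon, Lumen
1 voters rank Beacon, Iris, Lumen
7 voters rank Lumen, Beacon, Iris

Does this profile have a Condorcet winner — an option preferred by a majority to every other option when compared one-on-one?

Yes

Head-to-head results (31 voters total):
Lumen vs Beacon: Lumen wins 19–12.
Lumen vs Iris: Iris wins 24–7.
Beacon vs Iris: Iris wins 23–8.
Iris beats each rival — Lumen (24–7), Beacon (23–8) — so Iris is the Condorcet winner.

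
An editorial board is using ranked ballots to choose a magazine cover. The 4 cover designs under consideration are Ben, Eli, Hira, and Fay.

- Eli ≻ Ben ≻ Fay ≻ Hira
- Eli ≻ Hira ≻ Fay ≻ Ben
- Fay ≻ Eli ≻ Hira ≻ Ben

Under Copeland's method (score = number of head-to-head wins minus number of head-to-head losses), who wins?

Eli

Pairwise results:
  Ben vs Eli: Eli wins 3–0.
  Ben vs Hira: Hira wins 2–1.
  Ben vs Fay: Fay wins 2–1.
  Eli vs Hira: Eli wins 3–0.
  Eli vs Fay: Eli wins 2–1.
  Hira vs Fay: Fay wins 2–1.
Copeland scores (wins − losses):
  Ben: 0 − 3 = -3
  Eli: 3 − 0 = 3
  Hira: 1 − 2 = -1
  Fay: 2 − 1 = 1
Eli has the best Copeland score.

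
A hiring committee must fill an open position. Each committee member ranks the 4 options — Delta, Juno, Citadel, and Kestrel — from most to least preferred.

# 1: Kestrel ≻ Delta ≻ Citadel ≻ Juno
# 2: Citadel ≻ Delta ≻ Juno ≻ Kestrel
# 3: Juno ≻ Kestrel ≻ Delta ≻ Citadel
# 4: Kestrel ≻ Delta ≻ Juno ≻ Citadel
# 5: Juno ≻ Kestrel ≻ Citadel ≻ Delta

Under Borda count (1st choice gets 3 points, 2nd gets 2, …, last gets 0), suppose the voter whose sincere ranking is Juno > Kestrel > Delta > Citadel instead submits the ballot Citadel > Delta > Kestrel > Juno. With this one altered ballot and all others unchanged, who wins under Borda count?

Borda totals with the altered ballot: Delta 8, Juno 5, Citadel 8, Kestrel 9.
The winner is unchanged: still Kestrel.

Kestrel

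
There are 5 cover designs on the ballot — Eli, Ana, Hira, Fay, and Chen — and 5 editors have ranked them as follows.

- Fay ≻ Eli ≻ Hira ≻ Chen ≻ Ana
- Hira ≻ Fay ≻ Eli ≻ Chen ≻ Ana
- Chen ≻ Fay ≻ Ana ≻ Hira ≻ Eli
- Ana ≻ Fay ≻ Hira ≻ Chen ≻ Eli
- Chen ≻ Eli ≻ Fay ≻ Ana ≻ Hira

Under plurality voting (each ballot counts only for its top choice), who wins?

Chen

First-place vote totals:
  Eli: 0
  Ana: 1
  Hira: 1
  Fay: 1
  Chen: 2
Chen has the most first-place votes.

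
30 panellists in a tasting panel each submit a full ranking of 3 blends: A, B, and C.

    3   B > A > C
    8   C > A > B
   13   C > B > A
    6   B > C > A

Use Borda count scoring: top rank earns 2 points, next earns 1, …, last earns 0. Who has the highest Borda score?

C

Borda scores:
  A: 3·1 + 8·1 + 13·0 + 6·0 = 11
  B: 3·2 + 8·0 + 13·1 + 6·2 = 31
  C: 3·0 + 8·2 + 13·2 + 6·1 = 48
C has the highest total.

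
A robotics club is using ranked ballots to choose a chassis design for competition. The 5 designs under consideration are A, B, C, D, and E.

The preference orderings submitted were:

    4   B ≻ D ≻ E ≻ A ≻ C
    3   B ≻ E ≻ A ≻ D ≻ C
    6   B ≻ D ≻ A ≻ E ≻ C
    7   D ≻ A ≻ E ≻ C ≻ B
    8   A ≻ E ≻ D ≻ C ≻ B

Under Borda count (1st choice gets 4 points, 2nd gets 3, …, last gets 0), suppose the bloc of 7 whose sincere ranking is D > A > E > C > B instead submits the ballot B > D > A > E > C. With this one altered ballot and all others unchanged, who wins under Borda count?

Borda totals with the altered ballot: A 68, B 80, C 8, D 70, E 54.
The switch changes the winner from D to B.

B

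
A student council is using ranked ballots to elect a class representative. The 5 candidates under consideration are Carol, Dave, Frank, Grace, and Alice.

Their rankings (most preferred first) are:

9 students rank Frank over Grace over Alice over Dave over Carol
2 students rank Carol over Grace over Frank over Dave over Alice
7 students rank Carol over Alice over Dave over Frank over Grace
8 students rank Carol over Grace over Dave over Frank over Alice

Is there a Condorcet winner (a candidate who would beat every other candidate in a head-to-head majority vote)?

Yes

Head-to-head results (26 voters total):
Carol vs Dave: Carol wins 17–9.
Carol vs Frank: Carol wins 17–9.
Carol vs Grace: Carol wins 17–9.
Carol vs Alice: Carol wins 17–9.
Dave vs Frank: Dave wins 15–11.
Dave vs Grace: Grace wins 19–7.
Dave vs Alice: Alice wins 16–10.
Frank vs Grace: Frank wins 16–10.
Frank vs Alice: Frank wins 19–7.
Grace vs Alice: Grace wins 19–7.
Carol beats each rival — Dave (17–9), Frank (17–9), Grace (17–9), Alice (17–9) — so Carol is the Condorcet winner.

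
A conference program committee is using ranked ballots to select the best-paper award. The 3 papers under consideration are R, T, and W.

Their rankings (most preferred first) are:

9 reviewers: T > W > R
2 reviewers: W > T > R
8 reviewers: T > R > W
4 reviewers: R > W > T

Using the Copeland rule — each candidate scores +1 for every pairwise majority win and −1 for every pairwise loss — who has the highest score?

Pairwise results:
  R vs T: T wins 19–4.
  R vs W: R wins 12–11.
  T vs W: T wins 17–6.
Copeland scores (wins − losses):
  R: 1 − 1 = 0
  T: 2 − 0 = 2
  W: 0 − 2 = -2
T has the best Copeland score.

T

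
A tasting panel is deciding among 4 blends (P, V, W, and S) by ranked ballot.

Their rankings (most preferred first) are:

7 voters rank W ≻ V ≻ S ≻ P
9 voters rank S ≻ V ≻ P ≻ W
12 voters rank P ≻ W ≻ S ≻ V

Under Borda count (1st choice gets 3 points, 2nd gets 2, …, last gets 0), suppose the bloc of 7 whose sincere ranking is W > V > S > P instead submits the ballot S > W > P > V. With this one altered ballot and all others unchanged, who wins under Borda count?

Borda totals with the altered ballot: P 52, V 18, W 38, S 60.
The winner is unchanged: still S.

S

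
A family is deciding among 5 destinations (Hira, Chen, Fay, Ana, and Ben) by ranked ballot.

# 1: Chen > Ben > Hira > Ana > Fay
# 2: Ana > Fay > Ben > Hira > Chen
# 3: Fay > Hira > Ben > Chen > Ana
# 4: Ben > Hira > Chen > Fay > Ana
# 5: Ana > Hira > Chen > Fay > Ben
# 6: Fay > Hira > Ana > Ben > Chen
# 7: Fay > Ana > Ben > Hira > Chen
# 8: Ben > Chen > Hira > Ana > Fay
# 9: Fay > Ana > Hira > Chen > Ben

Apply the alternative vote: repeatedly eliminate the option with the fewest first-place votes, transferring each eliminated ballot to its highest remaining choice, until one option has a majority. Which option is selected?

Round 1: Fay 4, Ana 2, Ben 2, Chen 1, Hira 0. Hira has the fewest and is eliminated.
Round 2: Fay 4, Ana 2, Ben 2, Chen 1. Chen has the fewest and is eliminated.
Round 3: Fay 4, Ben 3, Ana 2. Ana has the fewest and is eliminated.
Round 4: Fay 6, Ben 3. Fay has a majority.

Fay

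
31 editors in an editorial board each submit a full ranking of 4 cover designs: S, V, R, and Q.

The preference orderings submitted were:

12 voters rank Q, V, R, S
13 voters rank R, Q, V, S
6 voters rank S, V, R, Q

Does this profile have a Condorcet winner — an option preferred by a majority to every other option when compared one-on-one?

Head-to-head results (31 voters total):
S vs V: V wins 25–6.
S vs R: R wins 25–6.
S vs Q: Q wins 25–6.
V vs R: V wins 18–13.
V vs Q: Q wins 25–6.
R vs Q: R wins 19–12.
No candidate beats all others: V beats R beats Q beats V, a majority cycle.

No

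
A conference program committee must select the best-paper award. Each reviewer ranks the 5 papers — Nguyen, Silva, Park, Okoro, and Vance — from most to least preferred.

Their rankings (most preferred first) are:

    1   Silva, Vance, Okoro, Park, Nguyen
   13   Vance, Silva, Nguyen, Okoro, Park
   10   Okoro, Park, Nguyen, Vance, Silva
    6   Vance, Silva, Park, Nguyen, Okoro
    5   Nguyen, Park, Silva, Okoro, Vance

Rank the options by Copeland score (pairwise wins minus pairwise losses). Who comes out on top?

Pairwise results:
  Nguyen vs Silva: Silva wins 20–15.
  Nguyen vs Park: Nguyen wins 18–17.
  Nguyen vs Okoro: Nguyen wins 24–11.
  Nguyen vs Vance: Vance wins 20–15.
  Silva vs Park: Silva wins 20–15.
  Silva vs Okoro: Silva wins 25–10.
  Silva vs Vance: Vance wins 29–6.
  Park vs Okoro: Okoro wins 24–11.
  Park vs Vance: Vance wins 20–15.
  Okoro vs Vance: Vance wins 20–15.
Copeland scores (wins − losses):
  Nguyen: 2 − 2 = 0
  Silva: 3 − 1 = 2
  Park: 0 − 4 = -4
  Okoro: 1 − 3 = -2
  Vance: 4 − 0 = 4
Vance has the best Copeland score.

Vance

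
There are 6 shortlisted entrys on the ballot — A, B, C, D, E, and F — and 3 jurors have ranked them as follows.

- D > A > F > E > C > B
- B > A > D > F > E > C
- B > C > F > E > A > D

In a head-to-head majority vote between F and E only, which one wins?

F

Ballots ranking F above E: 3.
Ballots ranking E above F: 0.
F wins the head-to-head, 3–0.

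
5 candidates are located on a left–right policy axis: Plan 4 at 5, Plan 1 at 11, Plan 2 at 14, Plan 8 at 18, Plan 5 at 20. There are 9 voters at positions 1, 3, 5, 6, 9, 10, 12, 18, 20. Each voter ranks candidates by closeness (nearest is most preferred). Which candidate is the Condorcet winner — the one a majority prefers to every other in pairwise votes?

Plan 1

With single-peaked preferences on a line, the Condorcet winner is the candidate closest to the median voter.
The median voter (position 9) is closest to Plan 1 at 11.
Check: Plan 1 vs Plan 8 — voters closer to Plan 1: 7 of 9.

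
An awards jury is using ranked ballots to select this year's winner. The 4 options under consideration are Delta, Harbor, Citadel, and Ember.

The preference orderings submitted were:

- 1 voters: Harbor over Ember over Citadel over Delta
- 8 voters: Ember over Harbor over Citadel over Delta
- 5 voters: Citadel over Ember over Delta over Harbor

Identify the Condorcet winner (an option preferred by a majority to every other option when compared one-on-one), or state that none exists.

Ember

Head-to-head results (14 voters total):
Delta vs Harbor: Harbor wins 9–5.
Delta vs Citadel: Citadel wins 14–0.
Delta vs Ember: Ember wins 14–0.
Harbor vs Citadel: Harbor wins 9–5.
Harbor vs Ember: Ember wins 13–1.
Citadel vs Ember: Ember wins 9–5.
Ember beats each rival — Delta (14–0), Harbor (13–1), Citadel (9–5) — so Ember is the Condorcet winner.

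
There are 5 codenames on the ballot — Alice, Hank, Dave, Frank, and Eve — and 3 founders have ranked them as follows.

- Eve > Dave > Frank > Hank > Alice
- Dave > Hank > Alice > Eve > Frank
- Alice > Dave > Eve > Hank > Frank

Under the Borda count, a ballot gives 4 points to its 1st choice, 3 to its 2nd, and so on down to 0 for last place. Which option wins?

Dave

Borda scores:
  Alice: 0 + 2 + 4 = 6
  Hank: 1 + 3 + 1 = 5
  Dave: 3 + 4 + 3 = 10
  Frank: 2 + 0 + 0 = 2
  Eve: 4 + 1 + 2 = 7
Dave has the highest total.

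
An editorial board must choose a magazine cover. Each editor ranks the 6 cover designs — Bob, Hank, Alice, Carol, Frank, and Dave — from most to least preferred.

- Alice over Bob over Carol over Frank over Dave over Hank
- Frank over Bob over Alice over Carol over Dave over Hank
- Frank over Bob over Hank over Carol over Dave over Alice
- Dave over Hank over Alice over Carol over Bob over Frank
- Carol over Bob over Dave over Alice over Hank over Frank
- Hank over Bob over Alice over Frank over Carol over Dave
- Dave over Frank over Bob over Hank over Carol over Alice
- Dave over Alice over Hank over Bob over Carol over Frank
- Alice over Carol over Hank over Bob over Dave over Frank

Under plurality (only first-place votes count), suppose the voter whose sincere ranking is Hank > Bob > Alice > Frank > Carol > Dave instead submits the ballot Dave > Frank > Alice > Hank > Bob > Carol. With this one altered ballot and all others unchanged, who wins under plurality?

First-place totals with the altered ballot: Bob 0, Hank 0, Alice 2, Carol 1, Frank 2, Dave 4.
The winner is unchanged: still Dave.

Dave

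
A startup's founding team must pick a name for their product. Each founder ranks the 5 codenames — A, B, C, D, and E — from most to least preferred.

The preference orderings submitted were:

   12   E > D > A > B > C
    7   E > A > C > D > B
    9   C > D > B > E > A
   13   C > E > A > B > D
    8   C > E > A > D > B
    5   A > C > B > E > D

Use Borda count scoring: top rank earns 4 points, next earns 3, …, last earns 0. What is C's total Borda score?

149

Borda scores:
  A: 12·2 + 7·3 + 9·0 + 13·2 + 8·2 + 5·4 = 107
  B: 12·1 + 7·0 + 9·2 + 13·1 + 8·0 + 5·2 = 53
  C: 12·0 + 7·2 + 9·4 + 13·4 + 8·4 + 5·3 = 149
  D: 12·3 + 7·1 + 9·3 + 13·0 + 8·1 + 5·0 = 78
  E: 12·4 + 7·4 + 9·1 + 13·3 + 8·3 + 5·1 = 153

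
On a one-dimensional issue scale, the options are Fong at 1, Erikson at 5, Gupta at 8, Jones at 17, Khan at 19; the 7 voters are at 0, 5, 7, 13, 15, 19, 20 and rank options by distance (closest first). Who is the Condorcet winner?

Jones

With single-peaked preferences on a line, the Condorcet winner is the candidate closest to the median voter.
The median voter (position 13) is closest to Jones at 17.
Check: Jones vs Gupta — voters closer to Jones: 4 of 7.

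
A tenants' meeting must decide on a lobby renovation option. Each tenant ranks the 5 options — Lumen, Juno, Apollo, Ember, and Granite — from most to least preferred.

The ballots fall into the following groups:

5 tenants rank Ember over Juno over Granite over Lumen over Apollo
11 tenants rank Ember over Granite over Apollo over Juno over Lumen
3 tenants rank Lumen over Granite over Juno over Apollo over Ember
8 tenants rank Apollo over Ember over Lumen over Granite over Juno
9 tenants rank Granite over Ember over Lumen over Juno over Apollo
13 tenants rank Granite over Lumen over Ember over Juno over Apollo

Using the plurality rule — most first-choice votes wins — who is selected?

First-place vote totals:
  Lumen: 3
  Juno: 0
  Apollo: 8
  Ember: 16
  Granite: 22
Granite has the most first-place votes.

Granite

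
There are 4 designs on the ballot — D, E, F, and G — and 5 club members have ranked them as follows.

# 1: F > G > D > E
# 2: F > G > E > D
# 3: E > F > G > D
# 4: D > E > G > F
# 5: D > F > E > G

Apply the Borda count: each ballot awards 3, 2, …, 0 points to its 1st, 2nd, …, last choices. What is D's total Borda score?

7

Borda scores:
  D: 1 + 0 + 0 + 3 + 3 = 7
  E: 0 + 1 + 3 + 2 + 1 = 7
  F: 3 + 3 + 2 + 0 + 2 = 10
  G: 2 + 2 + 1 + 1 + 0 = 6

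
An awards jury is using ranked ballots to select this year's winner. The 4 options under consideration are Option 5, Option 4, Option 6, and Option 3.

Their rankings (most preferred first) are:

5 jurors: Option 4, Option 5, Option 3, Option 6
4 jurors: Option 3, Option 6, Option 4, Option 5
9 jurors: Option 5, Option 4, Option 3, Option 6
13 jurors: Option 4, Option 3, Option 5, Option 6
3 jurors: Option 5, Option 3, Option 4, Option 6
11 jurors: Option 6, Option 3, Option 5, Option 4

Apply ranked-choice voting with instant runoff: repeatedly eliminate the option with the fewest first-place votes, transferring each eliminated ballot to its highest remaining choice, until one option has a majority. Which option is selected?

Round 1: Option 4 18, Option 5 12, Option 6 11, Option 3 4. Option 3 has the fewest and is eliminated.
Round 2: Option 4 18, Option 6 15, Option 5 12. Option 5 has the fewest and is eliminated.
Round 3: Option 4 30, Option 6 15. Option 4 has a majority.

Option 4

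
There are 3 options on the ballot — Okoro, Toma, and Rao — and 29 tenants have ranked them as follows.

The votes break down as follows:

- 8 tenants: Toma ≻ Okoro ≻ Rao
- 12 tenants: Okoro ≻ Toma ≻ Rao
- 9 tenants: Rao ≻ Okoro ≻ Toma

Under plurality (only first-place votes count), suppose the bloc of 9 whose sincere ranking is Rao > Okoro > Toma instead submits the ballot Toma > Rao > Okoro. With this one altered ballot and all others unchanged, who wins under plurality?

First-place totals with the altered ballot: Okoro 12, Toma 17, Rao 0.
The switch changes the winner from Okoro to Toma.

Toma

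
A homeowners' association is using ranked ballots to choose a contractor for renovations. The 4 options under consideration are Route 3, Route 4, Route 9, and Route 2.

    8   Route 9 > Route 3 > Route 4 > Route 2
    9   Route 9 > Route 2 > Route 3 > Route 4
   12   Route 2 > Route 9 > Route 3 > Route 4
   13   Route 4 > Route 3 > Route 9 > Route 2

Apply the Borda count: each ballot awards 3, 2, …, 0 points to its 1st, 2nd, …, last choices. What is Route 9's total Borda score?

Borda scores:
  Route 3: 8·2 + 9·1 + 12·1 + 13·2 = 63
  Route 4: 8·1 + 9·0 + 12·0 + 13·3 = 47
  Route 9: 8·3 + 9·3 + 12·2 + 13·1 = 88
  Route 2: 8·0 + 9·2 + 12·3 + 13·0 = 54

88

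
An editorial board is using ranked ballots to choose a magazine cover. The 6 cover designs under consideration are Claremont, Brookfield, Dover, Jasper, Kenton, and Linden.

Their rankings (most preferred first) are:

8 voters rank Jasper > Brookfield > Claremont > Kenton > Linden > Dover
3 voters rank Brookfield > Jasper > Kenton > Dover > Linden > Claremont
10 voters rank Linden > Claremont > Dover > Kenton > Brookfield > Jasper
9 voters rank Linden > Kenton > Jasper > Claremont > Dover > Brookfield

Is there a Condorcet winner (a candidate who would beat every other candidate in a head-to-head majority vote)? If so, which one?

Linden

Head-to-head results (30 voters total):
Claremont vs Brookfield: Claremont wins 19–11.
Claremont vs Dover: Claremont wins 27–3.
Claremont vs Jasper: Jasper wins 20–10.
Claremont vs Kenton: Claremont wins 18–12.
Claremont vs Linden: Linden wins 22–8.
Brookfield vs Dover: Dover wins 19–11.
Brookfield vs Jasper: Jasper wins 17–13.
Brookfield vs Kenton: Kenton wins 19–11.
Brookfield vs Linden: Linden wins 19–11.
Dover vs Jasper: Jasper wins 20–10.
Dover vs Kenton: Kenton wins 20–10.
Dover vs Linden: Linden wins 27–3.
Jasper vs Kenton: Kenton wins 19–11.
Jasper vs Linden: Linden wins 19–11.
Kenton vs Linden: Linden wins 19–11.
Linden beats each rival — Claremont (22–8), Brookfield (19–11), Dover (27–3), Jasper (19–11), Kenton (19–11) — so Linden is the Condorcet winner.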